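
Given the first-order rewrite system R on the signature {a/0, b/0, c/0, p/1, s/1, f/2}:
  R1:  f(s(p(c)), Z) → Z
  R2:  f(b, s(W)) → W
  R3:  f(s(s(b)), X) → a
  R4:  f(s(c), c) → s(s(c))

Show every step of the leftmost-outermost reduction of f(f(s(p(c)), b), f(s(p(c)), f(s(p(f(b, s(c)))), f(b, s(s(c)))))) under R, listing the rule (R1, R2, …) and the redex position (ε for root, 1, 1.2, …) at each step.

1. f(f(s(p(c)), b), f(s(p(c)), f(s(p(f(b, s(c)))), f(b, s(s(c))))))  →  f(b, f(s(p(c)), f(s(p(f(b, s(c)))), f(b, s(s(c))))))   [R1 at 1]
2. f(b, f(s(p(c)), f(s(p(f(b, s(c)))), f(b, s(s(c))))))  →  f(b, f(s(p(f(b, s(c)))), f(b, s(s(c)))))   [R1 at 2]
3. f(b, f(s(p(f(b, s(c)))), f(b, s(s(c)))))  →  f(b, f(s(p(c)), f(b, s(s(c)))))   [R2 at 2.1.1.1]
4. f(b, f(s(p(c)), f(b, s(s(c)))))  →  f(b, f(b, s(s(c))))   [R1 at 2]
5. f(b, f(b, s(s(c))))  →  f(b, s(c))   [R2 at 2]
6. f(b, s(c))  →  c   [R2 at ε]

c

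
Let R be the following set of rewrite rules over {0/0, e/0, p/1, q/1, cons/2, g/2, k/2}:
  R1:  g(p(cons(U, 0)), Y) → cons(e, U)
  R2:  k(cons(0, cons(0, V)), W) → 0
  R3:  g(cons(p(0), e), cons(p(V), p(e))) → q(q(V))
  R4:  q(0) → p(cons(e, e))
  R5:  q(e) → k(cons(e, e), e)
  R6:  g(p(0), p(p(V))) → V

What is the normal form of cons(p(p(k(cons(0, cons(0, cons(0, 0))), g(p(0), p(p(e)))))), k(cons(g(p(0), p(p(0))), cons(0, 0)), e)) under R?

1. cons(p(p(k(cons(0, cons(0, cons(0, 0))), g(p(0), p(p(e)))))), k(cons(g(p(0), p(p(0))), cons(0, 0)), e))  →  cons(p(p(0)), k(cons(g(p(0), p(p(0))), cons(0, 0)), e))   [R2 at 1.1.1]
2. cons(p(p(0)), k(cons(g(p(0), p(p(0))), cons(0, 0)), e))  →  cons(p(p(0)), k(cons(0, cons(0, 0)), e))   [R6 at 2.1.1]
3. cons(p(p(0)), k(cons(0, cons(0, 0)), e))  →  cons(p(p(0)), 0)   [R2 at 2]

cons(p(p(0)), 0)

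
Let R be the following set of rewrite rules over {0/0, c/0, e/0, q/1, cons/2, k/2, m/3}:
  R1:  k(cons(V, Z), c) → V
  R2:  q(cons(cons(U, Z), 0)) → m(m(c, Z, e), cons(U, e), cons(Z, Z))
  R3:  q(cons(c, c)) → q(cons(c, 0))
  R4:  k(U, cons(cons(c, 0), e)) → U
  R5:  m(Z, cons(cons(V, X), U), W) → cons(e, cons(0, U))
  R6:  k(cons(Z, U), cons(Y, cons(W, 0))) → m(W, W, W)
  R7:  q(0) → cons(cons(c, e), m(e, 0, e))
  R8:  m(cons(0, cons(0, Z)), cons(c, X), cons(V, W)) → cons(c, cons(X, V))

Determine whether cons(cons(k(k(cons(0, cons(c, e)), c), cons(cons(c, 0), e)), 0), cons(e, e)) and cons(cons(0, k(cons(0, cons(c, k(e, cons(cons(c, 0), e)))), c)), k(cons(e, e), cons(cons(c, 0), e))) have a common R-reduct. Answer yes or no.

Reduce t₁ = cons(cons(k(k(cons(0, cons(c, e)), c), cons(cons(c, 0), e)), 0), cons(e, e)):
1. cons(cons(k(k(cons(0, cons(c, e)), c), cons(cons(c, 0), e)), 0), cons(e, e))  →  cons(cons(k(cons(0, cons(c, e)), c), 0), cons(e, e))   [R4 at 1.1]
2. cons(cons(k(cons(0, cons(c, e)), c), 0), cons(e, e))  →  cons(cons(0, 0), cons(e, e))   [R1 at 1.1]

Reduce t₂ = cons(cons(0, k(cons(0, cons(c, k(e, cons(cons(c, 0), e)))), c)), k(cons(e, e), cons(cons(c, 0), e))):
1. cons(cons(0, k(cons(0, cons(c, k(e, cons(cons(c, 0), e)))), c)), k(cons(e, e), cons(cons(c, 0), e)))  →  cons(cons(0, 0), k(cons(e, e), cons(cons(c, 0), e)))   [R1 at 1.2]
2. cons(cons(0, 0), k(cons(e, e), cons(cons(c, 0), e)))  →  cons(cons(0, 0), cons(e, e))   [R4 at 2]

yes — NF(t₁) = cons(cons(0, 0), cons(e, e)), NF(t₂) = cons(cons(0, 0), cons(e, e))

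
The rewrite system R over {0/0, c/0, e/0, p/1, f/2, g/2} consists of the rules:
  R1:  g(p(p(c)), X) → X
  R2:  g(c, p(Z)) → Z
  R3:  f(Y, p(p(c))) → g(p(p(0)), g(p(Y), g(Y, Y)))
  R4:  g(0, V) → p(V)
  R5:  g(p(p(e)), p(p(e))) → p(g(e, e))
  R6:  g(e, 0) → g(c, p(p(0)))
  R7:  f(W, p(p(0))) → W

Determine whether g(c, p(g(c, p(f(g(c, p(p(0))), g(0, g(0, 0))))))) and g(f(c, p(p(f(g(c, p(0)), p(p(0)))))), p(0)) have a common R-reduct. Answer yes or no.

Reduce t₁ = g(c, p(g(c, p(f(g(c, p(p(0))), g(0, g(0, 0))))))):
1. g(c, p(g(c, p(f(g(c, p(p(0))), g(0, g(0, 0)))))))  →  g(c, p(f(g(c, p(p(0))), g(0, g(0, 0)))))   [R2 at ε]
2. g(c, p(f(g(c, p(p(0))), g(0, g(0, 0)))))  →  f(g(c, p(p(0))), g(0, g(0, 0)))   [R2 at ε]
3. f(g(c, p(p(0))), g(0, g(0, 0)))  →  f(p(0), g(0, g(0, 0)))   [R2 at 1]
4. f(p(0), g(0, g(0, 0)))  →  f(p(0), p(g(0, 0)))   [R4 at 2]
5. f(p(0), p(g(0, 0)))  →  f(p(0), p(p(0)))   [R4 at 2.1]
6. f(p(0), p(p(0)))  →  p(0)   [R7 at ε]

Reduce t₂ = g(f(c, p(p(f(g(c, p(0)), p(p(0)))))), p(0)):
1. g(f(c, p(p(f(g(c, p(0)), p(p(0)))))), p(0))  →  g(f(c, p(p(g(c, p(0))))), p(0))   [R7 at 1.2.1.1]
2. g(f(c, p(p(g(c, p(0))))), p(0))  →  g(f(c, p(p(0))), p(0))   [R2 at 1.2.1.1]
3. g(f(c, p(p(0))), p(0))  →  g(c, p(0))   [R7 at 1]
4. g(c, p(0))  →  0   [R2 at ε]

no — NF(t₁) = p(0), NF(t₂) = 0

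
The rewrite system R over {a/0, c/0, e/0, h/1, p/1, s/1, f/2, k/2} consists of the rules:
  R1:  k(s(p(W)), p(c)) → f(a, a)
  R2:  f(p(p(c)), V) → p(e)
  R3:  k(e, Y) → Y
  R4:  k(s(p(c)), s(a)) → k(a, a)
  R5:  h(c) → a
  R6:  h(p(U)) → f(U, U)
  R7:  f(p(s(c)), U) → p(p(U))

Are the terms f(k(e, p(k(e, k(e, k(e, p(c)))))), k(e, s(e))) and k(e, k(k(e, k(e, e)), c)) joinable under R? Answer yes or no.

no — NF(t₁) = p(e), NF(t₂) = c

Reduce t₁ = f(k(e, p(k(e, k(e, k(e, p(c)))))), k(e, s(e))):
1. f(k(e, p(k(e, k(e, k(e, p(c)))))), k(e, s(e)))  →  f(p(k(e, k(e, k(e, p(c))))), k(e, s(e)))   [R3 at 1]
2. f(p(k(e, k(e, k(e, p(c))))), k(e, s(e)))  →  f(p(k(e, k(e, p(c)))), k(e, s(e)))   [R3 at 1.1]
3. f(p(k(e, k(e, p(c)))), k(e, s(e)))  →  f(p(k(e, p(c))), k(e, s(e)))   [R3 at 1.1]
4. f(p(k(e, p(c))), k(e, s(e)))  →  f(p(p(c)), k(e, s(e)))   [R3 at 1.1]
5. f(p(p(c)), k(e, s(e)))  →  p(e)   [R2 at ε]

Reduce t₂ = k(e, k(k(e, k(e, e)), c)):
1. k(e, k(k(e, k(e, e)), c))  →  k(k(e, k(e, e)), c)   [R3 at ε]
2. k(k(e, k(e, e)), c)  →  k(k(e, e), c)   [R3 at 1]
3. k(k(e, e), c)  →  k(e, c)   [R3 at 1]
4. k(e, c)  →  c   [R3 at ε]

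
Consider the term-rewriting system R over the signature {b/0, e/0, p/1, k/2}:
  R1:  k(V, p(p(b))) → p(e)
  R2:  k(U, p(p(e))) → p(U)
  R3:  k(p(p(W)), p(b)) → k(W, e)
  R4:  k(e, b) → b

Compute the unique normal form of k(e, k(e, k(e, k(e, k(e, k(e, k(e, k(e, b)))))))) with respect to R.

1. k(e, k(e, k(e, k(e, k(e, k(e, k(e, k(e, b))))))))  →  k(e, k(e, k(e, k(e, k(e, k(e, k(e, b)))))))   [R4 at 2.2.2.2.2.2.2]
2. k(e, k(e, k(e, k(e, k(e, k(e, k(e, b)))))))  →  k(e, k(e, k(e, k(e, k(e, k(e, b))))))   [R4 at 2.2.2.2.2.2]
3. k(e, k(e, k(e, k(e, k(e, k(e, b))))))  →  k(e, k(e, k(e, k(e, k(e, b)))))   [R4 at 2.2.2.2.2]
4. k(e, k(e, k(e, k(e, k(e, b)))))  →  k(e, k(e, k(e, k(e, b))))   [R4 at 2.2.2.2]
5. k(e, k(e, k(e, k(e, b))))  →  k(e, k(e, k(e, b)))   [R4 at 2.2.2]
6. k(e, k(e, k(e, b)))  →  k(e, k(e, b))   [R4 at 2.2]
7. k(e, k(e, b))  →  k(e, b)   [R4 at 2]
8. k(e, b)  →  b   [R4 at ε]

b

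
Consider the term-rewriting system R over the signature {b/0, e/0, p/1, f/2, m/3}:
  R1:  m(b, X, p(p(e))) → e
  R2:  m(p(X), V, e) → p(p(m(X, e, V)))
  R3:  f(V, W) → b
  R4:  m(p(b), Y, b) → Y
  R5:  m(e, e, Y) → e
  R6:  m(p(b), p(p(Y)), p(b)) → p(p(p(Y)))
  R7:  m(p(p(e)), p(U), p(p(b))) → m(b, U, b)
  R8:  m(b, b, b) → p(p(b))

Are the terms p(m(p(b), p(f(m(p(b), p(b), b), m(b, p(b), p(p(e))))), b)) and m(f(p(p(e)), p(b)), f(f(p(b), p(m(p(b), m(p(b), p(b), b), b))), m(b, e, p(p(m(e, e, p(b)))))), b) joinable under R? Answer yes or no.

Reduce t₁ = p(m(p(b), p(f(m(p(b), p(b), b), m(b, p(b), p(p(e))))), b)):
1. p(m(p(b), p(f(m(p(b), p(b), b), m(b, p(b), p(p(e))))), b))  →  p(p(f(m(p(b), p(b), b), m(b, p(b), p(p(e))))))   [R4 at 1]
2. p(p(f(m(p(b), p(b), b), m(b, p(b), p(p(e))))))  →  p(p(b))   [R3 at 1.1]

Reduce t₂ = m(f(p(p(e)), p(b)), f(f(p(b), p(m(p(b), m(p(b), p(b), b), b))), m(b, e, p(p(m(e, e, p(b)))))), b):
1. m(f(p(p(e)), p(b)), f(f(p(b), p(m(p(b), m(p(b), p(b), b), b))), m(b, e, p(p(m(e, e, p(b)))))), b)  →  m(b, f(f(p(b), p(m(p(b), m(p(b), p(b), b), b))), m(b, e, p(p(m(e, e, p(b)))))), b)   [R3 at 1]
2. m(b, f(f(p(b), p(m(p(b), m(p(b), p(b), b), b))), m(b, e, p(p(m(e, e, p(b)))))), b)  →  m(b, b, b)   [R3 at 2]
3. m(b, b, b)  →  p(p(b))   [R8 at ε]

yes — NF(t₁) = p(p(b)), NF(t₂) = p(p(b))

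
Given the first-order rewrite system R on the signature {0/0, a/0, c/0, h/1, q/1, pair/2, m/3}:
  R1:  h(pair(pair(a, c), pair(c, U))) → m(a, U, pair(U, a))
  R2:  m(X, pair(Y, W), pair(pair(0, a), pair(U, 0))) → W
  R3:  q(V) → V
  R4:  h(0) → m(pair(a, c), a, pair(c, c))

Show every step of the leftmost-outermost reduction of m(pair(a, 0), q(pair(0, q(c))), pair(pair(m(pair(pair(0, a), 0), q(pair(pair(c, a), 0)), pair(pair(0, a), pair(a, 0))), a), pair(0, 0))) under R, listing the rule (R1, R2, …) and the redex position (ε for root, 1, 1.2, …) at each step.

c

1. m(pair(a, 0), q(pair(0, q(c))), pair(pair(m(pair(pair(0, a), 0), q(pair(pair(c, a), 0)), pair(pair(0, a), pair(a, 0))), a), pair(0, 0)))  →  m(pair(a, 0), pair(0, q(c)), pair(pair(m(pair(pair(0, a), 0), q(pair(pair(c, a), 0)), pair(pair(0, a), pair(a, 0))), a), pair(0, 0)))   [R3 at 2]
2. m(pair(a, 0), pair(0, q(c)), pair(pair(m(pair(pair(0, a), 0), q(pair(pair(c, a), 0)), pair(pair(0, a), pair(a, 0))), a), pair(0, 0)))  →  m(pair(a, 0), pair(0, c), pair(pair(m(pair(pair(0, a), 0), q(pair(pair(c, a), 0)), pair(pair(0, a), pair(a, 0))), a), pair(0, 0)))   [R3 at 2.2]
3. m(pair(a, 0), pair(0, c), pair(pair(m(pair(pair(0, a), 0), q(pair(pair(c, a), 0)), pair(pair(0, a), pair(a, 0))), a), pair(0, 0)))  →  m(pair(a, 0), pair(0, c), pair(pair(m(pair(pair(0, a), 0), pair(pair(c, a), 0), pair(pair(0, a), pair(a, 0))), a), pair(0, 0)))   [R3 at 3.1.1.2]
4. m(pair(a, 0), pair(0, c), pair(pair(m(pair(pair(0, a), 0), pair(pair(c, a), 0), pair(pair(0, a), pair(a, 0))), a), pair(0, 0)))  →  m(pair(a, 0), pair(0, c), pair(pair(0, a), pair(0, 0)))   [R2 at 3.1.1]
5. m(pair(a, 0), pair(0, c), pair(pair(0, a), pair(0, 0)))  →  c   [R2 at ε]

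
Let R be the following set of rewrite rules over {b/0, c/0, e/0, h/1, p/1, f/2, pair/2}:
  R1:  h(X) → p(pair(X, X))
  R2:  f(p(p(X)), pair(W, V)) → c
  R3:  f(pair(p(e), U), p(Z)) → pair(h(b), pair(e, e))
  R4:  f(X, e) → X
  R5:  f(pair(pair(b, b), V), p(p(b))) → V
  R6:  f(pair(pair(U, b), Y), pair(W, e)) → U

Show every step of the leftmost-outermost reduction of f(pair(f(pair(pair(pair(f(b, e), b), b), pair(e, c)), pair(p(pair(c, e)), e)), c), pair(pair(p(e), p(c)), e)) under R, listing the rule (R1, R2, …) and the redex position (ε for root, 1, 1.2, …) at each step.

b

1. f(pair(f(pair(pair(pair(f(b, e), b), b), pair(e, c)), pair(p(pair(c, e)), e)), c), pair(pair(p(e), p(c)), e))  →  f(pair(pair(f(b, e), b), c), pair(pair(p(e), p(c)), e))   [R6 at 1.1]
2. f(pair(pair(f(b, e), b), c), pair(pair(p(e), p(c)), e))  →  f(b, e)   [R6 at ε]
3. f(b, e)  →  b   [R4 at ε]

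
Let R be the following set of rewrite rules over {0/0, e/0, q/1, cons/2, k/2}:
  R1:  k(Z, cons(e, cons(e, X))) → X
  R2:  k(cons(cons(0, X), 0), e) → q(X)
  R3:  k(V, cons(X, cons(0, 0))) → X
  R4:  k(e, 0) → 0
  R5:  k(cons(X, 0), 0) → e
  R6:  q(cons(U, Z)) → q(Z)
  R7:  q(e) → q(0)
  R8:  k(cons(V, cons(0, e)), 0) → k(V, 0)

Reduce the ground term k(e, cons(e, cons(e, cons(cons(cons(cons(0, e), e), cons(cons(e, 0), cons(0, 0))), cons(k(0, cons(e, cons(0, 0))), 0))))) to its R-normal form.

1. k(e, cons(e, cons(e, cons(cons(cons(cons(0, e), e), cons(cons(e, 0), cons(0, 0))), cons(k(0, cons(e, cons(0, 0))), 0)))))  →  cons(cons(cons(cons(0, e), e), cons(cons(e, 0), cons(0, 0))), cons(k(0, cons(e, cons(0, 0))), 0))   [R1 at ε]
2. cons(cons(cons(cons(0, e), e), cons(cons(e, 0), cons(0, 0))), cons(k(0, cons(e, cons(0, 0))), 0))  →  cons(cons(cons(cons(0, e), e), cons(cons(e, 0), cons(0, 0))), cons(e, 0))   [R3 at 2.1]

cons(cons(cons(cons(0, e), e), cons(cons(e, 0), cons(0, 0))), cons(e, 0))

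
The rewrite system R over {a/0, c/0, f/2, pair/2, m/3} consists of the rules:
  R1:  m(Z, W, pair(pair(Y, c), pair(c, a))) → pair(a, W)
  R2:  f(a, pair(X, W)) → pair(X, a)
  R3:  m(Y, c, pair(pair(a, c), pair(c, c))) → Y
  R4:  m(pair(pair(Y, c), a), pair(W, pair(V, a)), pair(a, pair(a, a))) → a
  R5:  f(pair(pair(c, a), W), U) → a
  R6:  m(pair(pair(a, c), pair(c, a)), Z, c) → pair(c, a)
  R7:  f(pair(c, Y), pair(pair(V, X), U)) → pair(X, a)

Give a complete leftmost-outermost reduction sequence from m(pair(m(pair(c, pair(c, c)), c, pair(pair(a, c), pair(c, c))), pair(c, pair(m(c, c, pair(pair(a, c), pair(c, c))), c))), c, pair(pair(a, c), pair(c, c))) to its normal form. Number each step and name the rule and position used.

1. m(pair(m(pair(c, pair(c, c)), c, pair(pair(a, c), pair(c, c))), pair(c, pair(m(c, c, pair(pair(a, c), pair(c, c))), c))), c, pair(pair(a, c), pair(c, c)))  →  pair(m(pair(c, pair(c, c)), c, pair(pair(a, c), pair(c, c))), pair(c, pair(m(c, c, pair(pair(a, c), pair(c, c))), c)))   [R3 at ε]
2. pair(m(pair(c, pair(c, c)), c, pair(pair(a, c), pair(c, c))), pair(c, pair(m(c, c, pair(pair(a, c), pair(c, c))), c)))  →  pair(pair(c, pair(c, c)), pair(c, pair(m(c, c, pair(pair(a, c), pair(c, c))), c)))   [R3 at 1]
3. pair(pair(c, pair(c, c)), pair(c, pair(m(c, c, pair(pair(a, c), pair(c, c))), c)))  →  pair(pair(c, pair(c, c)), pair(c, pair(c, c)))   [R3 at 2.2.1]

pair(pair(c, pair(c, c)), pair(c, pair(c, c)))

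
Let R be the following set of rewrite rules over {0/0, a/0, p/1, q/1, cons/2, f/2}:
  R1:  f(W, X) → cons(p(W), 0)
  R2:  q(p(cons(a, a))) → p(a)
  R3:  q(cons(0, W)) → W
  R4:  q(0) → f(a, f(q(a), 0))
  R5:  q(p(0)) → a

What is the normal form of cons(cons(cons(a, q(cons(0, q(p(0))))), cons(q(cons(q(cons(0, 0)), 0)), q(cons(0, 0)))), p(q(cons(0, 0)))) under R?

cons(cons(cons(a, a), cons(0, 0)), p(0))

1. cons(cons(cons(a, q(cons(0, q(p(0))))), cons(q(cons(q(cons(0, 0)), 0)), q(cons(0, 0)))), p(q(cons(0, 0))))  →  cons(cons(cons(a, q(p(0))), cons(q(cons(q(cons(0, 0)), 0)), q(cons(0, 0)))), p(q(cons(0, 0))))   [R3 at 1.1.2]
2. cons(cons(cons(a, q(p(0))), cons(q(cons(q(cons(0, 0)), 0)), q(cons(0, 0)))), p(q(cons(0, 0))))  →  cons(cons(cons(a, a), cons(q(cons(q(cons(0, 0)), 0)), q(cons(0, 0)))), p(q(cons(0, 0))))   [R5 at 1.1.2]
3. cons(cons(cons(a, a), cons(q(cons(q(cons(0, 0)), 0)), q(cons(0, 0)))), p(q(cons(0, 0))))  →  cons(cons(cons(a, a), cons(q(cons(0, 0)), q(cons(0, 0)))), p(q(cons(0, 0))))   [R3 at 1.2.1.1.1]
4. cons(cons(cons(a, a), cons(q(cons(0, 0)), q(cons(0, 0)))), p(q(cons(0, 0))))  →  cons(cons(cons(a, a), cons(0, q(cons(0, 0)))), p(q(cons(0, 0))))   [R3 at 1.2.1]
5. cons(cons(cons(a, a), cons(0, q(cons(0, 0)))), p(q(cons(0, 0))))  →  cons(cons(cons(a, a), cons(0, 0)), p(q(cons(0, 0))))   [R3 at 1.2.2]
6. cons(cons(cons(a, a), cons(0, 0)), p(q(cons(0, 0))))  →  cons(cons(cons(a, a), cons(0, 0)), p(0))   [R3 at 2.1]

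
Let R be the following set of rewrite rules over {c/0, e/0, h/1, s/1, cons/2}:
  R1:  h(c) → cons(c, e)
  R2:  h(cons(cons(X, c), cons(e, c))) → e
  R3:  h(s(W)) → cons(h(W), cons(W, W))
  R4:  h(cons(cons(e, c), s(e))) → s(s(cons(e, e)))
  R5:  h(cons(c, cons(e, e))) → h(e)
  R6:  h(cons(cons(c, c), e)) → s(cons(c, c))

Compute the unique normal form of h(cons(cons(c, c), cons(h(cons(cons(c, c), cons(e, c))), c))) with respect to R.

e

1. h(cons(cons(c, c), cons(h(cons(cons(c, c), cons(e, c))), c)))  →  h(cons(cons(c, c), cons(e, c)))   [R2 at 1.2.1]
2. h(cons(cons(c, c), cons(e, c)))  →  e   [R2 at ε]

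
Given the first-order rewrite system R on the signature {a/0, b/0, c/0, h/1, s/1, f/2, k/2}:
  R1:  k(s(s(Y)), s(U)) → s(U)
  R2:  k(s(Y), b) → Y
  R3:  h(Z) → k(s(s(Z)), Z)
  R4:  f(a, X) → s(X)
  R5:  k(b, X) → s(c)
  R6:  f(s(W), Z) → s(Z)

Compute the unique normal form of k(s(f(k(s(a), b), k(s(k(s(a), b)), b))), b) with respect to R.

1. k(s(f(k(s(a), b), k(s(k(s(a), b)), b))), b)  →  f(k(s(a), b), k(s(k(s(a), b)), b))   [R2 at ε]
2. f(k(s(a), b), k(s(k(s(a), b)), b))  →  f(a, k(s(k(s(a), b)), b))   [R2 at 1]
3. f(a, k(s(k(s(a), b)), b))  →  s(k(s(k(s(a), b)), b))   [R4 at ε]
4. s(k(s(k(s(a), b)), b))  →  s(k(s(a), b))   [R2 at 1]
5. s(k(s(a), b))  →  s(a)   [R2 at 1]

s(a)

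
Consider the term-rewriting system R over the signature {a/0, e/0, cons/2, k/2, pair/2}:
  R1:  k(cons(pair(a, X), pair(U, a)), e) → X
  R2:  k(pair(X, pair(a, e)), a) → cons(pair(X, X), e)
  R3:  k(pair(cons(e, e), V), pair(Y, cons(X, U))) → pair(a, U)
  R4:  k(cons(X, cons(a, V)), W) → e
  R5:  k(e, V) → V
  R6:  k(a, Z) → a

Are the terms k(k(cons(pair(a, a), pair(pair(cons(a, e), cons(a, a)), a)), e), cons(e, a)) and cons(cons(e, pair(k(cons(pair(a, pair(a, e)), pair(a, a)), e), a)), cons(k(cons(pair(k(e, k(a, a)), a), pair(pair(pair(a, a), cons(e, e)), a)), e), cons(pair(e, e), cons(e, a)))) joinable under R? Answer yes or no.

Reduce t₁ = k(k(cons(pair(a, a), pair(pair(cons(a, e), cons(a, a)), a)), e), cons(e, a)):
1. k(k(cons(pair(a, a), pair(pair(cons(a, e), cons(a, a)), a)), e), cons(e, a))  →  k(a, cons(e, a))   [R1 at 1]
2. k(a, cons(e, a))  →  a   [R6 at ε]

Reduce t₂ = cons(cons(e, pair(k(cons(pair(a, pair(a, e)), pair(a, a)), e), a)), cons(k(cons(pair(k(e, k(a, a)), a), pair(pair(pair(a, a), cons(e, e)), a)), e), cons(pair(e, e), cons(e, a)))):
1. cons(cons(e, pair(k(cons(pair(a, pair(a, e)), pair(a, a)), e), a)), cons(k(cons(pair(k(e, k(a, a)), a), pair(pair(pair(a, a), cons(e, e)), a)), e), cons(pair(e, e), cons(e, a))))  →  cons(cons(e, pair(pair(a, e), a)), cons(k(cons(pair(k(e, k(a, a)), a), pair(pair(pair(a, a), cons(e, e)), a)), e), cons(pair(e, e), cons(e, a))))   [R1 at 1.2.1]
2. cons(cons(e, pair(pair(a, e), a)), cons(k(cons(pair(k(e, k(a, a)), a), pair(pair(pair(a, a), cons(e, e)), a)), e), cons(pair(e, e), cons(e, a))))  →  cons(cons(e, pair(pair(a, e), a)), cons(k(cons(pair(k(a, a), a), pair(pair(pair(a, a), cons(e, e)), a)), e), cons(pair(e, e), cons(e, a))))   [R5 at 2.1.1.1.1]
3. cons(cons(e, pair(pair(a, e), a)), cons(k(cons(pair(k(a, a), a), pair(pair(pair(a, a), cons(e, e)), a)), e), cons(pair(e, e), cons(e, a))))  →  cons(cons(e, pair(pair(a, e), a)), cons(k(cons(pair(a, a), pair(pair(pair(a, a), cons(e, e)), a)), e), cons(pair(e, e), cons(e, a))))   [R6 at 2.1.1.1.1]
4. cons(cons(e, pair(pair(a, e), a)), cons(k(cons(pair(a, a), pair(pair(pair(a, a), cons(e, e)), a)), e), cons(pair(e, e), cons(e, a))))  →  cons(cons(e, pair(pair(a, e), a)), cons(a, cons(pair(e, e), cons(e, a))))   [R1 at 2.1]

no — NF(t₁) = a, NF(t₂) = cons(cons(e, pair(pair(a, e), a)), cons(a, cons(pair(e, e), cons(e, a))))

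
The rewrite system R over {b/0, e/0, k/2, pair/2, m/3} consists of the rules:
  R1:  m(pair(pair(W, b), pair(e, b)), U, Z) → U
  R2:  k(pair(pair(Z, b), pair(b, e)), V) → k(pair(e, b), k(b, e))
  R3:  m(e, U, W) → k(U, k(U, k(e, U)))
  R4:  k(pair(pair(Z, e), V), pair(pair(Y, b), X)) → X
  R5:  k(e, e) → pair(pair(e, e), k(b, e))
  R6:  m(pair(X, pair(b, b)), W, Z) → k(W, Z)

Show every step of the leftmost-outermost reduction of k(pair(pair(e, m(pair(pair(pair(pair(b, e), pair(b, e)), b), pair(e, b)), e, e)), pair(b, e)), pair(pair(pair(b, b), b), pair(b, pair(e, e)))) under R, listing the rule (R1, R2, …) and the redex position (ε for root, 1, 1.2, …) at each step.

1. k(pair(pair(e, m(pair(pair(pair(pair(b, e), pair(b, e)), b), pair(e, b)), e, e)), pair(b, e)), pair(pair(pair(b, b), b), pair(b, pair(e, e))))  →  k(pair(pair(e, e), pair(b, e)), pair(pair(pair(b, b), b), pair(b, pair(e, e))))   [R1 at 1.1.2]
2. k(pair(pair(e, e), pair(b, e)), pair(pair(pair(b, b), b), pair(b, pair(e, e))))  →  pair(b, pair(e, e))   [R4 at ε]

pair(b, pair(e, e))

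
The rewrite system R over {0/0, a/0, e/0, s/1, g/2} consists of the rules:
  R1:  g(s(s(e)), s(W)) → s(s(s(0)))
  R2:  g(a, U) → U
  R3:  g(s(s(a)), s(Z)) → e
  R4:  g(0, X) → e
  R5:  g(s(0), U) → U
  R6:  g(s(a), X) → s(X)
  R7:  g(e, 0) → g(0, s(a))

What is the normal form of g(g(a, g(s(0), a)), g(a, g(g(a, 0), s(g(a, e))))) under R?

e

1. g(g(a, g(s(0), a)), g(a, g(g(a, 0), s(g(a, e)))))  →  g(g(s(0), a), g(a, g(g(a, 0), s(g(a, e)))))   [R2 at 1]
2. g(g(s(0), a), g(a, g(g(a, 0), s(g(a, e)))))  →  g(a, g(a, g(g(a, 0), s(g(a, e)))))   [R5 at 1]
3. g(a, g(a, g(g(a, 0), s(g(a, e)))))  →  g(a, g(g(a, 0), s(g(a, e))))   [R2 at ε]
4. g(a, g(g(a, 0), s(g(a, e))))  →  g(g(a, 0), s(g(a, e)))   [R2 at ε]
5. g(g(a, 0), s(g(a, e)))  →  g(0, s(g(a, e)))   [R2 at 1]
6. g(0, s(g(a, e)))  →  e   [R4 at ε]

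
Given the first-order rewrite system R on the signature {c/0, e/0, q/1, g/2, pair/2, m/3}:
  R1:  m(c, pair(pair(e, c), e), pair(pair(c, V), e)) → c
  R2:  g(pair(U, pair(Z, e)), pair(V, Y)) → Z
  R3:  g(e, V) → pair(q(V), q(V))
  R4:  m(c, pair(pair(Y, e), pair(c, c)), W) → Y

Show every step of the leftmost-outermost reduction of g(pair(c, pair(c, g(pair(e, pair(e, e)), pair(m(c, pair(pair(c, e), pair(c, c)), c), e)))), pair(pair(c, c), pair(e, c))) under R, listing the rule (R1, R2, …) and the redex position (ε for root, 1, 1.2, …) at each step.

1. g(pair(c, pair(c, g(pair(e, pair(e, e)), pair(m(c, pair(pair(c, e), pair(c, c)), c), e)))), pair(pair(c, c), pair(e, c)))  →  g(pair(c, pair(c, e)), pair(pair(c, c), pair(e, c)))   [R2 at 1.2.2]
2. g(pair(c, pair(c, e)), pair(pair(c, c), pair(e, c)))  →  c   [R2 at ε]

c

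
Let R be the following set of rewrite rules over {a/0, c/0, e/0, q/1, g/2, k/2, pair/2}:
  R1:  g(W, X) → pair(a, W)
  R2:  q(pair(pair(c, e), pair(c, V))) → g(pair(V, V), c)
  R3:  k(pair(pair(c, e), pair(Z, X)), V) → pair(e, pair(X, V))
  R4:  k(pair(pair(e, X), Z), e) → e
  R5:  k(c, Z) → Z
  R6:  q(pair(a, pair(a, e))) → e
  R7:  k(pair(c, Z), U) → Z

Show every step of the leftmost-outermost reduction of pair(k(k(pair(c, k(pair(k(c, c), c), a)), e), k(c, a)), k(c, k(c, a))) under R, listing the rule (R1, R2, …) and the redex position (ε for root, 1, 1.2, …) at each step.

pair(a, a)

1. pair(k(k(pair(c, k(pair(k(c, c), c), a)), e), k(c, a)), k(c, k(c, a)))  →  pair(k(k(pair(k(c, c), c), a), k(c, a)), k(c, k(c, a)))   [R7 at 1.1]
2. pair(k(k(pair(k(c, c), c), a), k(c, a)), k(c, k(c, a)))  →  pair(k(k(pair(c, c), a), k(c, a)), k(c, k(c, a)))   [R5 at 1.1.1.1]
3. pair(k(k(pair(c, c), a), k(c, a)), k(c, k(c, a)))  →  pair(k(c, k(c, a)), k(c, k(c, a)))   [R7 at 1.1]
4. pair(k(c, k(c, a)), k(c, k(c, a)))  →  pair(k(c, a), k(c, k(c, a)))   [R5 at 1]
5. pair(k(c, a), k(c, k(c, a)))  →  pair(a, k(c, k(c, a)))   [R5 at 1]
6. pair(a, k(c, k(c, a)))  →  pair(a, k(c, a))   [R5 at 2]
7. pair(a, k(c, a))  →  pair(a, a)   [R5 at 2]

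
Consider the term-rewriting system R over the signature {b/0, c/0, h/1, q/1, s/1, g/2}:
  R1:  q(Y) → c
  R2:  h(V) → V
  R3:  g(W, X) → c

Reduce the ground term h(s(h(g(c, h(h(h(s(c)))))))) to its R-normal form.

s(c)

1. h(s(h(g(c, h(h(h(s(c))))))))  →  s(h(g(c, h(h(h(s(c)))))))   [R2 at ε]
2. s(h(g(c, h(h(h(s(c)))))))  →  s(g(c, h(h(h(s(c))))))   [R2 at 1]
3. s(g(c, h(h(h(s(c))))))  →  s(c)   [R3 at 1]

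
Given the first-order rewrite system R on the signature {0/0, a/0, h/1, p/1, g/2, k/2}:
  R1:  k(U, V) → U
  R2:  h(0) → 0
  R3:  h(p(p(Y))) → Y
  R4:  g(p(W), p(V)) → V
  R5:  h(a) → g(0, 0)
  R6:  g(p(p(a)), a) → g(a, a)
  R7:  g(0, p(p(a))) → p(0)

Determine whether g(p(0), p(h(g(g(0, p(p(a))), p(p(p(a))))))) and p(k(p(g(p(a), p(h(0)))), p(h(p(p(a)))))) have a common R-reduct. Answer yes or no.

Reduce t₁ = g(p(0), p(h(g(g(0, p(p(a))), p(p(p(a))))))):
1. g(p(0), p(h(g(g(0, p(p(a))), p(p(p(a)))))))  →  h(g(g(0, p(p(a))), p(p(p(a)))))   [R4 at ε]
2. h(g(g(0, p(p(a))), p(p(p(a)))))  →  h(g(p(0), p(p(p(a)))))   [R7 at 1.1]
3. h(g(p(0), p(p(p(a)))))  →  h(p(p(a)))   [R4 at 1]
4. h(p(p(a)))  →  a   [R3 at ε]

Reduce t₂ = p(k(p(g(p(a), p(h(0)))), p(h(p(p(a)))))):
1. p(k(p(g(p(a), p(h(0)))), p(h(p(p(a))))))  →  p(p(g(p(a), p(h(0)))))   [R1 at 1]
2. p(p(g(p(a), p(h(0)))))  →  p(p(h(0)))   [R4 at 1.1]
3. p(p(h(0)))  →  p(p(0))   [R2 at 1.1]

no — NF(t₁) = a, NF(t₂) = p(p(0))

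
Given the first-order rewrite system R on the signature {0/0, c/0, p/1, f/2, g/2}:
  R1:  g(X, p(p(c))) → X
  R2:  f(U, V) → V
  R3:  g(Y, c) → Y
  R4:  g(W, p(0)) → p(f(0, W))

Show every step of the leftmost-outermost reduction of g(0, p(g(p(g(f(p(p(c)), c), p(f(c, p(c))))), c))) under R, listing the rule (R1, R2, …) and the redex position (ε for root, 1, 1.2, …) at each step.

1. g(0, p(g(p(g(f(p(p(c)), c), p(f(c, p(c))))), c)))  →  g(0, p(p(g(f(p(p(c)), c), p(f(c, p(c)))))))   [R3 at 2.1]
2. g(0, p(p(g(f(p(p(c)), c), p(f(c, p(c)))))))  →  g(0, p(p(g(c, p(f(c, p(c)))))))   [R2 at 2.1.1.1]
3. g(0, p(p(g(c, p(f(c, p(c)))))))  →  g(0, p(p(g(c, p(p(c))))))   [R2 at 2.1.1.2.1]
4. g(0, p(p(g(c, p(p(c))))))  →  g(0, p(p(c)))   [R1 at 2.1.1]
5. g(0, p(p(c)))  →  0   [R1 at ε]

0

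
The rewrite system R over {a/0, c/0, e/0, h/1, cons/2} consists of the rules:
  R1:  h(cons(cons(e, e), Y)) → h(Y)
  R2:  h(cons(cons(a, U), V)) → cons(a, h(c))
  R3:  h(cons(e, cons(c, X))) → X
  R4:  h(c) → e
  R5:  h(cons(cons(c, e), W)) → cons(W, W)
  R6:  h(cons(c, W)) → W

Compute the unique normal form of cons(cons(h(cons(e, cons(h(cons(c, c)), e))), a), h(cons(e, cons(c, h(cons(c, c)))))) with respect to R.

1. cons(cons(h(cons(e, cons(h(cons(c, c)), e))), a), h(cons(e, cons(c, h(cons(c, c))))))  →  cons(cons(h(cons(e, cons(c, e))), a), h(cons(e, cons(c, h(cons(c, c))))))   [R6 at 1.1.1.2.1]
2. cons(cons(h(cons(e, cons(c, e))), a), h(cons(e, cons(c, h(cons(c, c))))))  →  cons(cons(e, a), h(cons(e, cons(c, h(cons(c, c))))))   [R3 at 1.1]
3. cons(cons(e, a), h(cons(e, cons(c, h(cons(c, c))))))  →  cons(cons(e, a), h(cons(c, c)))   [R3 at 2]
4. cons(cons(e, a), h(cons(c, c)))  →  cons(cons(e, a), c)   [R6 at 2]

cons(cons(e, a), c)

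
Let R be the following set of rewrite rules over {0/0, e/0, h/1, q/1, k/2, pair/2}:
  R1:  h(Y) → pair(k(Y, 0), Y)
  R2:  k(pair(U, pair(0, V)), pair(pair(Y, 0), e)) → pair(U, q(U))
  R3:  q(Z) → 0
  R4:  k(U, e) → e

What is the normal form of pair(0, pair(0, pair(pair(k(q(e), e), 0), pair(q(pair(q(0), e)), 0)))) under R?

1. pair(0, pair(0, pair(pair(k(q(e), e), 0), pair(q(pair(q(0), e)), 0))))  →  pair(0, pair(0, pair(pair(e, 0), pair(q(pair(q(0), e)), 0))))   [R4 at 2.2.1.1]
2. pair(0, pair(0, pair(pair(e, 0), pair(q(pair(q(0), e)), 0))))  →  pair(0, pair(0, pair(pair(e, 0), pair(0, 0))))   [R3 at 2.2.2.1]

pair(0, pair(0, pair(pair(e, 0), pair(0, 0))))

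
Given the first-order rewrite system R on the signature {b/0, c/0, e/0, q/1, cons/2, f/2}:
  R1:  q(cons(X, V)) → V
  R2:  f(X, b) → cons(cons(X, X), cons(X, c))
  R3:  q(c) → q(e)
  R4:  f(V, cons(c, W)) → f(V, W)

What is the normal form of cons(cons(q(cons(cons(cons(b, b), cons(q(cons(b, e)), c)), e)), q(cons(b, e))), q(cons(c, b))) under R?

1. cons(cons(q(cons(cons(cons(b, b), cons(q(cons(b, e)), c)), e)), q(cons(b, e))), q(cons(c, b)))  →  cons(cons(e, q(cons(b, e))), q(cons(c, b)))   [R1 at 1.1]
2. cons(cons(e, q(cons(b, e))), q(cons(c, b)))  →  cons(cons(e, e), q(cons(c, b)))   [R1 at 1.2]
3. cons(cons(e, e), q(cons(c, b)))  →  cons(cons(e, e), b)   [R1 at 2]

cons(cons(e, e), b)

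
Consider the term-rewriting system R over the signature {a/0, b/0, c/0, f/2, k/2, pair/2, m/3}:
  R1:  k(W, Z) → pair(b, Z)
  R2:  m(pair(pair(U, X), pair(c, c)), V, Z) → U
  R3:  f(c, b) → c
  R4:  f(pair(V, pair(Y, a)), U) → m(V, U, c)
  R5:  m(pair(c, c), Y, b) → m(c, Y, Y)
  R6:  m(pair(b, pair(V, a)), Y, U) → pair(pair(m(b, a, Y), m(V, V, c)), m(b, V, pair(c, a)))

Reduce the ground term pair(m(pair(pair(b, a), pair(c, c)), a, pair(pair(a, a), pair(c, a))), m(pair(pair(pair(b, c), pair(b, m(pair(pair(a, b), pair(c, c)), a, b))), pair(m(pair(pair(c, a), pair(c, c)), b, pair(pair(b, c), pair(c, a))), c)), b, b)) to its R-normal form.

1. pair(m(pair(pair(b, a), pair(c, c)), a, pair(pair(a, a), pair(c, a))), m(pair(pair(pair(b, c), pair(b, m(pair(pair(a, b), pair(c, c)), a, b))), pair(m(pair(pair(c, a), pair(c, c)), b, pair(pair(b, c), pair(c, a))), c)), b, b))  →  pair(b, m(pair(pair(pair(b, c), pair(b, m(pair(pair(a, b), pair(c, c)), a, b))), pair(m(pair(pair(c, a), pair(c, c)), b, pair(pair(b, c), pair(c, a))), c)), b, b))   [R2 at 1]
2. pair(b, m(pair(pair(pair(b, c), pair(b, m(pair(pair(a, b), pair(c, c)), a, b))), pair(m(pair(pair(c, a), pair(c, c)), b, pair(pair(b, c), pair(c, a))), c)), b, b))  →  pair(b, m(pair(pair(pair(b, c), pair(b, a)), pair(m(pair(pair(c, a), pair(c, c)), b, pair(pair(b, c), pair(c, a))), c)), b, b))   [R2 at 2.1.1.2.2]
3. pair(b, m(pair(pair(pair(b, c), pair(b, a)), pair(m(pair(pair(c, a), pair(c, c)), b, pair(pair(b, c), pair(c, a))), c)), b, b))  →  pair(b, m(pair(pair(pair(b, c), pair(b, a)), pair(c, c)), b, b))   [R2 at 2.1.2.1]
4. pair(b, m(pair(pair(pair(b, c), pair(b, a)), pair(c, c)), b, b))  →  pair(b, pair(b, c))   [R2 at 2]

pair(b, pair(b, c))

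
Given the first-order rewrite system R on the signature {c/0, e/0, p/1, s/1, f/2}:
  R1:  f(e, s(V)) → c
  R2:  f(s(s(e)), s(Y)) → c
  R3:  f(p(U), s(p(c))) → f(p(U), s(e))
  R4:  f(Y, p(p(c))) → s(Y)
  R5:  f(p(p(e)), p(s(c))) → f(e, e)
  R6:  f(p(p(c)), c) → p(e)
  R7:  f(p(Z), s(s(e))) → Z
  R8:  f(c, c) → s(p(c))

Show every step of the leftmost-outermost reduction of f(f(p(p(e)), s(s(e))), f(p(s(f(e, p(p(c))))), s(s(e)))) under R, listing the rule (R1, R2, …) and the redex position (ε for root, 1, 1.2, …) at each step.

e

1. f(f(p(p(e)), s(s(e))), f(p(s(f(e, p(p(c))))), s(s(e))))  →  f(p(e), f(p(s(f(e, p(p(c))))), s(s(e))))   [R7 at 1]
2. f(p(e), f(p(s(f(e, p(p(c))))), s(s(e))))  →  f(p(e), s(f(e, p(p(c)))))   [R7 at 2]
3. f(p(e), s(f(e, p(p(c)))))  →  f(p(e), s(s(e)))   [R4 at 2.1]
4. f(p(e), s(s(e)))  →  e   [R7 at ε]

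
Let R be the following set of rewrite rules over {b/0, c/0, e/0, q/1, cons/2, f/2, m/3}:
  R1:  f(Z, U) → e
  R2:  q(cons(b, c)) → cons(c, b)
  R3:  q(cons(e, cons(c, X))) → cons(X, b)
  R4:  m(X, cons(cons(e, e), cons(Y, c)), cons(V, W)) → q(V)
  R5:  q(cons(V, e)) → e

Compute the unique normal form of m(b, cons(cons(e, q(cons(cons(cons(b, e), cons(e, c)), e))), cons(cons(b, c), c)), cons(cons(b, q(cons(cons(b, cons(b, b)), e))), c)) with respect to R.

e

1. m(b, cons(cons(e, q(cons(cons(cons(b, e), cons(e, c)), e))), cons(cons(b, c), c)), cons(cons(b, q(cons(cons(b, cons(b, b)), e))), c))  →  m(b, cons(cons(e, e), cons(cons(b, c), c)), cons(cons(b, q(cons(cons(b, cons(b, b)), e))), c))   [R5 at 2.1.2]
2. m(b, cons(cons(e, e), cons(cons(b, c), c)), cons(cons(b, q(cons(cons(b, cons(b, b)), e))), c))  →  q(cons(b, q(cons(cons(b, cons(b, b)), e))))   [R4 at ε]
3. q(cons(b, q(cons(cons(b, cons(b, b)), e))))  →  q(cons(b, e))   [R5 at 1.2]
4. q(cons(b, e))  →  e   [R5 at ε]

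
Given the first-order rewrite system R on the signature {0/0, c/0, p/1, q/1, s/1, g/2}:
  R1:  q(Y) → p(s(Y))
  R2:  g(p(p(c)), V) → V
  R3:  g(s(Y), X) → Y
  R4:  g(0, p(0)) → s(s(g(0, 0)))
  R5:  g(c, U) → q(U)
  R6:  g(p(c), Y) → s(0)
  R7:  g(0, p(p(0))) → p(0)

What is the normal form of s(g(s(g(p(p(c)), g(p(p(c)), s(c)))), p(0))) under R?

1. s(g(s(g(p(p(c)), g(p(p(c)), s(c)))), p(0)))  →  s(g(p(p(c)), g(p(p(c)), s(c))))   [R3 at 1]
2. s(g(p(p(c)), g(p(p(c)), s(c))))  →  s(g(p(p(c)), s(c)))   [R2 at 1]
3. s(g(p(p(c)), s(c)))  →  s(s(c))   [R2 at 1]

s(s(c))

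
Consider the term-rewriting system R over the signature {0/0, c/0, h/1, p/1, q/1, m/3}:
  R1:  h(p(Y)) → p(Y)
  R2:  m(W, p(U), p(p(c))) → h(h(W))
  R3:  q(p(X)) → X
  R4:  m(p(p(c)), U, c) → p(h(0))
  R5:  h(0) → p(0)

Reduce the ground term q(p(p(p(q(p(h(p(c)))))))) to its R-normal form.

p(p(p(c)))

1. q(p(p(p(q(p(h(p(c))))))))  →  p(p(q(p(h(p(c))))))   [R3 at ε]
2. p(p(q(p(h(p(c))))))  →  p(p(h(p(c))))   [R3 at 1.1]
3. p(p(h(p(c))))  →  p(p(p(c)))   [R1 at 1.1]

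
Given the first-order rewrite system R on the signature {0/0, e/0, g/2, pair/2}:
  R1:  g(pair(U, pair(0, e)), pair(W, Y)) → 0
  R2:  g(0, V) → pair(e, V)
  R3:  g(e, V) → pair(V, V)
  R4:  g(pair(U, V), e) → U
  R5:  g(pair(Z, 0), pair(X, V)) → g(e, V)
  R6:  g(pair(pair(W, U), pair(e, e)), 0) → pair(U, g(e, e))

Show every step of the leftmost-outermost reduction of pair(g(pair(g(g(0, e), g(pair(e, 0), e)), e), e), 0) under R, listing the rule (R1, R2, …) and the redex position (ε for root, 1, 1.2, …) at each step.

pair(e, 0)

1. pair(g(pair(g(g(0, e), g(pair(e, 0), e)), e), e), 0)  →  pair(g(g(0, e), g(pair(e, 0), e)), 0)   [R4 at 1]
2. pair(g(g(0, e), g(pair(e, 0), e)), 0)  →  pair(g(pair(e, e), g(pair(e, 0), e)), 0)   [R2 at 1.1]
3. pair(g(pair(e, e), g(pair(e, 0), e)), 0)  →  pair(g(pair(e, e), e), 0)   [R4 at 1.2]
4. pair(g(pair(e, e), e), 0)  →  pair(e, 0)   [R4 at 1]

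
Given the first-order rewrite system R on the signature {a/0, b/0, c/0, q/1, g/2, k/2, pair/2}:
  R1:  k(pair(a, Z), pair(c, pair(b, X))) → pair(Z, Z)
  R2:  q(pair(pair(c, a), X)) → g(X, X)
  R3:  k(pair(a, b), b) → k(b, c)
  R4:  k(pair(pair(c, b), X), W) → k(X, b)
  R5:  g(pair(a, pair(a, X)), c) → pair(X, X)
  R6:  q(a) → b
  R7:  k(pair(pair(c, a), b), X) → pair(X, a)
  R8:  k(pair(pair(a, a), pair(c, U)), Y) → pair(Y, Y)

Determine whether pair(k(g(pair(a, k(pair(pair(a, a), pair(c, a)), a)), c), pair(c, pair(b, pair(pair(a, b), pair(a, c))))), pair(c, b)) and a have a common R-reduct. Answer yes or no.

no — NF(t₁) = pair(pair(a, a), pair(c, b)), NF(t₂) = a

Reduce t₁ = pair(k(g(pair(a, k(pair(pair(a, a), pair(c, a)), a)), c), pair(c, pair(b, pair(pair(a, b), pair(a, c))))), pair(c, b)):
1. pair(k(g(pair(a, k(pair(pair(a, a), pair(c, a)), a)), c), pair(c, pair(b, pair(pair(a, b), pair(a, c))))), pair(c, b))  →  pair(k(g(pair(a, pair(a, a)), c), pair(c, pair(b, pair(pair(a, b), pair(a, c))))), pair(c, b))   [R8 at 1.1.1.2]
2. pair(k(g(pair(a, pair(a, a)), c), pair(c, pair(b, pair(pair(a, b), pair(a, c))))), pair(c, b))  →  pair(k(pair(a, a), pair(c, pair(b, pair(pair(a, b), pair(a, c))))), pair(c, b))   [R5 at 1.1]
3. pair(k(pair(a, a), pair(c, pair(b, pair(pair(a, b), pair(a, c))))), pair(c, b))  →  pair(pair(a, a), pair(c, b))   [R1 at 1]

Reduce t₂ = a:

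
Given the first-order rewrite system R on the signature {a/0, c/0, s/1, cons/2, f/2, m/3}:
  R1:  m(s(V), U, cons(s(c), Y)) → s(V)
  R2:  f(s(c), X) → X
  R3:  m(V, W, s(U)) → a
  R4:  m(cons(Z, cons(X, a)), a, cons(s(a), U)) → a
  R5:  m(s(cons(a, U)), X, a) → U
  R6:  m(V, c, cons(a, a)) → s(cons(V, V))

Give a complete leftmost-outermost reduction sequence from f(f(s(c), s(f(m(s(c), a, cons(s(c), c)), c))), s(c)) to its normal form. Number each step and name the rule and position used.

s(c)

1. f(f(s(c), s(f(m(s(c), a, cons(s(c), c)), c))), s(c))  →  f(s(f(m(s(c), a, cons(s(c), c)), c)), s(c))   [R2 at 1]
2. f(s(f(m(s(c), a, cons(s(c), c)), c)), s(c))  →  f(s(f(s(c), c)), s(c))   [R1 at 1.1.1]
3. f(s(f(s(c), c)), s(c))  →  f(s(c), s(c))   [R2 at 1.1]
4. f(s(c), s(c))  →  s(c)   [R2 at ε]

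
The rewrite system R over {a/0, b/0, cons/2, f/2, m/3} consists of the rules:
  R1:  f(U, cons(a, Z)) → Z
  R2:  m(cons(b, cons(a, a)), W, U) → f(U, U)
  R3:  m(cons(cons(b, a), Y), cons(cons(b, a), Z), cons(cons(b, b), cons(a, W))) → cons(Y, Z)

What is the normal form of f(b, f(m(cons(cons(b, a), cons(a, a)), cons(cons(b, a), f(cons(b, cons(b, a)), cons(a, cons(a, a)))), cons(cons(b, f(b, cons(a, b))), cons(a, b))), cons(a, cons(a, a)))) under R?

1. f(b, f(m(cons(cons(b, a), cons(a, a)), cons(cons(b, a), f(cons(b, cons(b, a)), cons(a, cons(a, a)))), cons(cons(b, f(b, cons(a, b))), cons(a, b))), cons(a, cons(a, a))))  →  f(b, cons(a, a))   [R1 at 2]
2. f(b, cons(a, a))  →  a   [R1 at ε]

a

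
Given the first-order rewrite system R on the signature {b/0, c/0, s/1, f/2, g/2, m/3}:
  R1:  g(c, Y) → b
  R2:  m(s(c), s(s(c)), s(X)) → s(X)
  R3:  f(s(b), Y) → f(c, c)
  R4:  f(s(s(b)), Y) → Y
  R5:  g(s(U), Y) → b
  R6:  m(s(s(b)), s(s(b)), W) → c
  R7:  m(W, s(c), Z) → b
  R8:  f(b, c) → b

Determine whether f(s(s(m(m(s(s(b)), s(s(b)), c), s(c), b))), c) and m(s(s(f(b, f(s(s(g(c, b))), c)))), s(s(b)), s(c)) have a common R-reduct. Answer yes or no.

yes — NF(t₁) = c, NF(t₂) = c

Reduce t₁ = f(s(s(m(m(s(s(b)), s(s(b)), c), s(c), b))), c):
1. f(s(s(m(m(s(s(b)), s(s(b)), c), s(c), b))), c)  →  f(s(s(b)), c)   [R7 at 1.1.1]
2. f(s(s(b)), c)  →  c   [R4 at ε]

Reduce t₂ = m(s(s(f(b, f(s(s(g(c, b))), c)))), s(s(b)), s(c)):
1. m(s(s(f(b, f(s(s(g(c, b))), c)))), s(s(b)), s(c))  →  m(s(s(f(b, f(s(s(b)), c)))), s(s(b)), s(c))   [R1 at 1.1.1.2.1.1.1]
2. m(s(s(f(b, f(s(s(b)), c)))), s(s(b)), s(c))  →  m(s(s(f(b, c))), s(s(b)), s(c))   [R4 at 1.1.1.2]
3. m(s(s(f(b, c))), s(s(b)), s(c))  →  m(s(s(b)), s(s(b)), s(c))   [R8 at 1.1.1]
4. m(s(s(b)), s(s(b)), s(c))  →  c   [R6 at ε]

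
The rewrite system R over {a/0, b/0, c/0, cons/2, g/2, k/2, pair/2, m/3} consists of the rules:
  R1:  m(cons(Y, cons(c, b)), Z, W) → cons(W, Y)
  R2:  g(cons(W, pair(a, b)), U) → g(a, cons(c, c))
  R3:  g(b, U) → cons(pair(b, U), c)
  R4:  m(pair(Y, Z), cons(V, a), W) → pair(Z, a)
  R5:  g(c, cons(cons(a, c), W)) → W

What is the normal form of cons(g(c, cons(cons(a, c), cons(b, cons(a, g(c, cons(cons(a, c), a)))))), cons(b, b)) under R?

cons(cons(b, cons(a, a)), cons(b, b))

1. cons(g(c, cons(cons(a, c), cons(b, cons(a, g(c, cons(cons(a, c), a)))))), cons(b, b))  →  cons(cons(b, cons(a, g(c, cons(cons(a, c), a)))), cons(b, b))   [R5 at 1]
2. cons(cons(b, cons(a, g(c, cons(cons(a, c), a)))), cons(b, b))  →  cons(cons(b, cons(a, a)), cons(b, b))   [R5 at 1.2.2]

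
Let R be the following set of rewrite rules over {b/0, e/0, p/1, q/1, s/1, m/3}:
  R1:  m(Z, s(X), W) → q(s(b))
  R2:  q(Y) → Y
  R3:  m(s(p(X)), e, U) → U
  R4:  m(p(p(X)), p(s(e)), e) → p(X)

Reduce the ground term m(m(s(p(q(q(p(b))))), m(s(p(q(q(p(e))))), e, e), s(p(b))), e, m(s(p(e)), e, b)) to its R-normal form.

b

1. m(m(s(p(q(q(p(b))))), m(s(p(q(q(p(e))))), e, e), s(p(b))), e, m(s(p(e)), e, b))  →  m(m(s(p(q(p(b)))), m(s(p(q(q(p(e))))), e, e), s(p(b))), e, m(s(p(e)), e, b))   [R2 at 1.1.1.1]
2. m(m(s(p(q(p(b)))), m(s(p(q(q(p(e))))), e, e), s(p(b))), e, m(s(p(e)), e, b))  →  m(m(s(p(p(b))), m(s(p(q(q(p(e))))), e, e), s(p(b))), e, m(s(p(e)), e, b))   [R2 at 1.1.1.1]
3. m(m(s(p(p(b))), m(s(p(q(q(p(e))))), e, e), s(p(b))), e, m(s(p(e)), e, b))  →  m(m(s(p(p(b))), e, s(p(b))), e, m(s(p(e)), e, b))   [R3 at 1.2]
4. m(m(s(p(p(b))), e, s(p(b))), e, m(s(p(e)), e, b))  →  m(s(p(b)), e, m(s(p(e)), e, b))   [R3 at 1]
5. m(s(p(b)), e, m(s(p(e)), e, b))  →  m(s(p(e)), e, b)   [R3 at ε]
6. m(s(p(e)), e, b)  →  b   [R3 at ε]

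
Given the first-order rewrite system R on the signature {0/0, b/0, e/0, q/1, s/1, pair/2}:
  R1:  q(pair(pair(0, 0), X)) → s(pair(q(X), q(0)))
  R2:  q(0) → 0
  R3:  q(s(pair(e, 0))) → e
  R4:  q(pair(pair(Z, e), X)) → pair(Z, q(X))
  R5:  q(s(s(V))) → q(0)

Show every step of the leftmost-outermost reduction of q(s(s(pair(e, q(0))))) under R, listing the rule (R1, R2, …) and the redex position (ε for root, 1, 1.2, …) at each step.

1. q(s(s(pair(e, q(0)))))  →  q(0)   [R5 at ε]
2. q(0)  →  0   [R2 at ε]

0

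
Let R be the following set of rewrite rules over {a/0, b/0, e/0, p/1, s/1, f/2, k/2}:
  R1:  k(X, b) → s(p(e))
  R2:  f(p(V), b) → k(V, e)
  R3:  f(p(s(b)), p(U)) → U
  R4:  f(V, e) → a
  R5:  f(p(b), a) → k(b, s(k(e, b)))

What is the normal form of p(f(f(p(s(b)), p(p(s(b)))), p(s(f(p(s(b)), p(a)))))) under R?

p(s(a))

1. p(f(f(p(s(b)), p(p(s(b)))), p(s(f(p(s(b)), p(a))))))  →  p(f(p(s(b)), p(s(f(p(s(b)), p(a))))))   [R3 at 1.1]
2. p(f(p(s(b)), p(s(f(p(s(b)), p(a))))))  →  p(s(f(p(s(b)), p(a))))   [R3 at 1]
3. p(s(f(p(s(b)), p(a))))  →  p(s(a))   [R3 at 1.1]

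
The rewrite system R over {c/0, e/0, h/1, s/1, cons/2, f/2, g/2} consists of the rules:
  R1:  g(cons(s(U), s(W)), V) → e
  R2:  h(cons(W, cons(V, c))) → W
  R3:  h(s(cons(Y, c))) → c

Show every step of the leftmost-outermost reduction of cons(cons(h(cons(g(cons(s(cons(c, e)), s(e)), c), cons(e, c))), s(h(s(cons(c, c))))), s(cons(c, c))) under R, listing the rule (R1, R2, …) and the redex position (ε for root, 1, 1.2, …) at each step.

1. cons(cons(h(cons(g(cons(s(cons(c, e)), s(e)), c), cons(e, c))), s(h(s(cons(c, c))))), s(cons(c, c)))  →  cons(cons(g(cons(s(cons(c, e)), s(e)), c), s(h(s(cons(c, c))))), s(cons(c, c)))   [R2 at 1.1]
2. cons(cons(g(cons(s(cons(c, e)), s(e)), c), s(h(s(cons(c, c))))), s(cons(c, c)))  →  cons(cons(e, s(h(s(cons(c, c))))), s(cons(c, c)))   [R1 at 1.1]
3. cons(cons(e, s(h(s(cons(c, c))))), s(cons(c, c)))  →  cons(cons(e, s(c)), s(cons(c, c)))   [R3 at 1.2.1]

cons(cons(e, s(c)), s(cons(c, c)))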